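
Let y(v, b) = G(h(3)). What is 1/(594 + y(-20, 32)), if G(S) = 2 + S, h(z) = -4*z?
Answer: 1/584 ≈ 0.0017123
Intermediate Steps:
y(v, b) = -10 (y(v, b) = 2 - 4*3 = 2 - 12 = -10)
1/(594 + y(-20, 32)) = 1/(594 - 10) = 1/584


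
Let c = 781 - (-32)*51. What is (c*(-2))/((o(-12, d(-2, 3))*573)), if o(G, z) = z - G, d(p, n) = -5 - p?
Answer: -4826/5157 ≈ -0.93582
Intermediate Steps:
c = 2413 (c = 781 - 1*(-1632) = 781 + 1632 = 2413)
(c*(-2))/((o(-12, d(-2, 3))*573)) = (2413*(-2))/((((-5 - 1*(-2)) - 1*(-12))*573)) = -4826*1/(573*((-5 + 2) + 12)) = -4826*1/(573*(-3 + 12)) = -4826/(9*573) = -4826/5157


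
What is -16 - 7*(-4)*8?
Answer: 208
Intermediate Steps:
-16 - 7*(-4)*8 = -16 + 28*8 = -16 + 224 = 208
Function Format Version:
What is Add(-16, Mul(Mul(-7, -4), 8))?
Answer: 208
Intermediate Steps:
Add(-16, Mul(Mul(-7, -4), 8)) = Add(-16, Mul(28, 8)) = Add(-16, 224) = 208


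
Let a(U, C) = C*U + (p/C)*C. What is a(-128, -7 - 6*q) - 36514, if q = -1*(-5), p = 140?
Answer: -31638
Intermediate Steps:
q = 5
a(U, C) = 140 + C*U (a(U, C) = C*U + (140/C)*C = C*U + 140 = 140 + C*U)
a(-128, -7 - 6*q) - 36514 = (140 + (-7 - 6*5)*(-128)) - 36514 = (140 + (-7 - 30)*(-128)) - 36514 = (140 - 37*(-128)) - 36514 = (140 + 4736) - 36514 = 4876 - 36514 = -31638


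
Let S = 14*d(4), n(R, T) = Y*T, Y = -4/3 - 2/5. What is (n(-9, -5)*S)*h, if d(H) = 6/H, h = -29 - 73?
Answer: -18564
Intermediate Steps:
h = -102
Y = -26/15 (Y = -4*⅓ - 2*⅕ = -4/3 - ⅖ = -26/15 ≈ -1.7333)
n(R, T) = -26*T/15
S = 21 (S = 14*(6/4) = 14*(6*(¼)) = 14*(3/2) = 21)
(n(-9, -5)*S)*h = (-26/15*(-5)*21)*(-102) = ((26/3)*21)*(-102) = 182*(-102) = -18564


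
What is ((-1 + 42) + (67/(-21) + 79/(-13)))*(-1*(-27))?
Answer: 77967/91 ≈ 856.78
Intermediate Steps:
((-1 + 42) + (67/(-21) + 79/(-13)))*(-1*(-27)) = (41 + (67*(-1/21) + 79*(-1/13)))*27 = (41 + (-67/21 - 79/13))*27 = (41 - 2530/273)*27 = (8663/273)*27 = 77967/91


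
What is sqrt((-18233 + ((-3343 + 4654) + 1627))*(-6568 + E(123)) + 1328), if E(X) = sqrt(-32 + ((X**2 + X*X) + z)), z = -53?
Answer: sqrt(100458888 - 15295*sqrt(30173)) ≈ 9889.5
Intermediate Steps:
E(X) = sqrt(-85 + 2*X**2) (E(X) = sqrt(-32 + ((X**2 + X*X) - 53)) = sqrt(-32 + ((X**2 + X**2) - 53)) = sqrt(-32 + (2*X**2 - 53)) = sqrt(-32 + (-53 + 2*X**2)) = sqrt(-85 + 2*X**2))
sqrt((-18233 + ((-3343 + 4654) + 1627))*(-6568 + E(123)) + 1328) = sqrt((-18233 + ((-3343 + 4654) + 1627))*(-6568 + sqrt(-85 + 2*123**2)) + 1328) = sqrt((-18233 + (1311 + 1627))*(-6568 + sqrt(-85 + 2*15129)) + 1328) = sqrt((-18233 + 2938)*(-6568 + sqrt(-85 + 30258)) + 1328) = sqrt(-15295*(-6568 + sqrt(30173)) + 1328) = sqrt((100457560 - 15295*sqrt(30173)) + 1328) = sqrt(100458888 - 15295*sqrt(30173))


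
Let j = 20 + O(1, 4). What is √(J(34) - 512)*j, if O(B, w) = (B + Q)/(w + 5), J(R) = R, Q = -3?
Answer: 178*I*√478/9 ≈ 432.41*I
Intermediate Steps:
O(B, w) = (-3 + B)/(5 + w) (O(B, w) = (B - 3)/(w + 5) = (-3 + B)/(5 + w))
j = 178/9 (j = 20 + (-3 + 1)/(5 + 4) = 20 - 2/9 = 178/9 ≈ 19.778)
√(J(34) - 512)*j = √(34 - 512)*(178/9) = √(-478)*(178/9) = (I*√478)*(178/9) = 178*I*√478/9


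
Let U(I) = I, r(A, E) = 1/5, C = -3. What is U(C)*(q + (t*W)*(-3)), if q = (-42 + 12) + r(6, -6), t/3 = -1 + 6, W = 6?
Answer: 4497/5 ≈ 899.40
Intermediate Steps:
r(A, E) = ⅕
t = 15 (t = 3*(-1 + 6) = 3*5 = 15)
q = -149/5 (q = (-42 + 12) + ⅕ = -30 + ⅕ = -149/5 ≈ -29.800)
U(C)*(q + (t*W)*(-3)) = -3*(-149/5 + (15*6)*(-3)) = -3*(-149/5 + 90*(-3)) = -3*(-149/5 - 270) = -3*(-1499/5) = 4497/5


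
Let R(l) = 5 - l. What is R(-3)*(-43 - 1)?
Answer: -352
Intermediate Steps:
R(-3)*(-43 - 1) = (5 - 1*(-3))*(-43 - 1) = (5 + 3)*(-44) = 8*(-44) = -352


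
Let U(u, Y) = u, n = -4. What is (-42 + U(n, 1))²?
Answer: 2116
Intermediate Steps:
(-42 + U(n, 1))² = (-42 - 4)² = (-46)² = 2116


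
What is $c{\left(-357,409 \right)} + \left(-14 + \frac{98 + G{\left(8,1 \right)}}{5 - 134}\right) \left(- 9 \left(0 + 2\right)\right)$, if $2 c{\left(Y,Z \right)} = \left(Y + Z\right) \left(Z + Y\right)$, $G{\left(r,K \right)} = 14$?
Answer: $\frac{69644}{43} \approx 1619.6$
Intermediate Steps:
$c{\left(Y,Z \right)} = \frac{\left(Y + Z\right)^{2}}{2}$ ($c{\left(Y,Z \right)} = \frac{\left(Y + Z\right) \left(Z + Y\right)}{2} = \frac{\left(Y + Z\right) \left(Y + Z\right)}{2} = \frac{\left(Y + Z\right)^{2}}{2}$)
$c{\left(-357,409 \right)} + \left(-14 + \frac{98 + G{\left(8,1 \right)}}{5 - 134}\right) \left(- 9 \left(0 + 2\right)\right) = \frac{\left(-357 + 409\right)^{2}}{2} + \left(-14 + \frac{98 + 14}{5 - 134}\right) \left(- 9 \left(0 + 2\right)\right) = \frac{52^{2}}{2} + \left(-14 + \frac{112}{-129}\right) \left(\left(-9\right) 2\right) = \frac{1}{2} \cdot 2704 + \left(-14 + 112 \left(- \frac{1}{129}\right)\right) \left(-18\right) = 1352 + \left(-14 - \frac{112}{129}\right) \left(-18\right) = 1352 - - \frac{11508}{43} = 1352 + \frac{11508}{43} = \frac{69644}{43}$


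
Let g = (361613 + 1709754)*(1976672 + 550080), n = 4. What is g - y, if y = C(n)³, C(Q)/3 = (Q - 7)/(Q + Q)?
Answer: 2679721323512537/512 ≈ 5.2338e+12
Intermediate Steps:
C(Q) = 3*(-7 + Q)/(2*Q) (C(Q) = 3*((Q - 7)/(Q + Q)) = 3*((-7 + Q)/((2*Q))) = 3*((-7 + Q)*(1/(2*Q))) = 3*((-7 + Q)/(2*Q)) = 3*(-7 + Q)/(2*Q))
y = -729/512 (y = ((3/2)*(-7 + 4)/4)³ = ((3/2)*(¼)*(-3))³ = (-9/8)³ = -729/512 ≈ -1.4238)
g = 5233830709984 (g = 2071367*2526752 = 5233830709984)
g - y = 5233830709984 - 1*(-729/512) = 5233830709984 + 729/512 = 2679721323512537/512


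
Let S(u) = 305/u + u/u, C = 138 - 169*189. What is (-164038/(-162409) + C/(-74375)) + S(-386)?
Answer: 7681464714697/4662559378750 ≈ 1.6475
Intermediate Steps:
C = -31803 (C = 138 - 31941 = -31803)
S(u) = 1 + 305/u (S(u) = 305/u + 1 = 1 + 305/u)
(-164038/(-162409) + C/(-74375)) + S(-386) = (-164038/(-162409) - 31803/(-74375)) + (305 - 386)/(-386) = (-164038*(-1/162409) - 31803*(-1/74375)) - 1/386*(-81) = (164038/162409 + 31803/74375) + 81/386 = 17365419677/12079169375 + 81/386 = 7681464714697/4662559378750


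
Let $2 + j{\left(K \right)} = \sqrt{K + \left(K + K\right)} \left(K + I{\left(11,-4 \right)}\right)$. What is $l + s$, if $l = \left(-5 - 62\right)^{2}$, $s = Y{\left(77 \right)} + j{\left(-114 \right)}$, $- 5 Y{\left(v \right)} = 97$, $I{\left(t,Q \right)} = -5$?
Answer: $\frac{22338}{5} - 357 i \sqrt{38} \approx 4467.6 - 2200.7 i$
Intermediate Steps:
$Y{\left(v \right)} = - \frac{97}{5}$ ($Y{\left(v \right)} = \left(- \frac{1}{5}\right) 97 = - \frac{97}{5}$)
$j{\left(K \right)} = -2 + \sqrt{3} \sqrt{K} \left(-5 + K\right)$ ($j{\left(K \right)} = -2 + \sqrt{K + \left(K + K\right)} \left(K - 5\right) = -2 + \sqrt{K + 2 K} \left(-5 + K\right) = -2 + \sqrt{3 K} \left(-5 + K\right) = -2 + \sqrt{3} \sqrt{K} \left(-5 + K\right)$)
$s = - \frac{107}{5} - 357 i \sqrt{38}$ ($s = - \frac{97}{5} - \left(2 - \sqrt{3} \left(-114\right)^{\frac{3}{2}} + 5 \sqrt{3} \sqrt{-114}\right) = - \frac{97}{5} - \left(2 - \sqrt{3} \left(- 114 i \sqrt{114}\right) + 5 \sqrt{3} i \sqrt{114}\right) = - \frac{97}{5} - \left(2 + 357 i \sqrt{38}\right) = - \frac{107}{5} - 357 i \sqrt{38} \approx -21.4 - 2200.7 i$)
$l = 4489$ ($l = \left(-67\right)^{2} = 4489$)
$l + s = 4489 - \left(\frac{107}{5} + 357 i \sqrt{38}\right) = \frac{22338}{5} - 357 i \sqrt{38}$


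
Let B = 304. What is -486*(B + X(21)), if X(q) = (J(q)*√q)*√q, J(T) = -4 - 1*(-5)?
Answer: -157950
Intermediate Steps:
J(T) = 1 (J(T) = -4 + 5 = 1)
X(q) = q (X(q) = (1*√q)*√q = √q*√q = q)
-486*(B + X(21)) = -486*(304 + 21) = -486*325 = -157950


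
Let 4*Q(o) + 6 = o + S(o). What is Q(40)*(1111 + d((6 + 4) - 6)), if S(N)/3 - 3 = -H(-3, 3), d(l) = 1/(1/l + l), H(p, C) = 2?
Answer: 698967/68 ≈ 10279.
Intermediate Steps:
d(l) = 1/(l + 1/l)
S(N) = 3 (S(N) = 9 + 3*(-1*2) = 9 + 3*(-2) = 9 - 6 = 3)
Q(o) = -¾ + o/4 (Q(o) = -3/2 + (o + 3)/4 = -3/2 + (3 + o)/4 = -3/2 + (¾ + o/4) = -¾ + o/4)
Q(40)*(1111 + d((6 + 4) - 6)) = (-¾ + (¼)*40)*(1111 + ((6 + 4) - 6)/(1 + ((6 + 4) - 6)²)) = (-¾ + 10)*(1111 + (10 - 6)/(1 + (10 - 6)²)) = 37*(1111 + 4/(1 + 4²))/4 = 37*(1111 + 4/(1 + 16))/4 = 37*(1111 + 4/17)/4 = (37/4)*(18891/17) = 698967/68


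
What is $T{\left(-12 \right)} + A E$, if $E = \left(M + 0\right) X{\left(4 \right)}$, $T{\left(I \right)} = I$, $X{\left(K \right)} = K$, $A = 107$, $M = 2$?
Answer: $844$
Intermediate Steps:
$E = 8$ ($E = \left(2 + 0\right) 4 = 2 \cdot 4 = 8$)
$T{\left(-12 \right)} + A E = -12 + 107 \cdot 8 = -12 + 856 = 844$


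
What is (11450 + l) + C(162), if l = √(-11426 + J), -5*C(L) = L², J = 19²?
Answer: 31006/5 + I*√11065 ≈ 6201.2 + 105.19*I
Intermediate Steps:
J = 361
C(L) = -L²/5
l = I*√11065 (l = √(-11426 + 361) = √(-11065) = I*√11065 ≈ 105.19*I)
(11450 + l) + C(162) = (11450 + I*√11065) - ⅕*162² = (11450 + I*√11065) - ⅕*26244 = (11450 + I*√11065) - 26244/5 = 31006/5 + I*√11065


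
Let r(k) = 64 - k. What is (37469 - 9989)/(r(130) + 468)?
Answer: 4580/67 ≈ 68.358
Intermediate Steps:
(37469 - 9989)/(r(130) + 468) = (37469 - 9989)/((64 - 1*130) + 468) = 27480/((64 - 130) + 468) = 27480/(-66 + 468) = 27480/402 = 27480*(1/402) = 4580/67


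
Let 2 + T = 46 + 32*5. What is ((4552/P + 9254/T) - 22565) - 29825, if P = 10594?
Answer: -28281261289/540294 ≈ -52344.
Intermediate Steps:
T = 204 (T = -2 + (46 + 32*5) = -2 + (46 + 160) = -2 + 206 = 204)
((4552/P + 9254/T) - 22565) - 29825 = ((4552/10594 + 9254/204) - 22565) - 29825 = ((4552*(1/10594) + 9254*(1/204)) - 22565) - 29825 = ((2276/5297 + 4627/102) - 22565) - 29825 = (24741371/540294 - 22565) - 29825 = -12166992739/540294 - 29825 = -28281261289/540294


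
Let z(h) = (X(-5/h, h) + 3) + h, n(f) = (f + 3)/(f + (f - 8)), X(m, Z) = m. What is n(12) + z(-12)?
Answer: -367/48 ≈ -7.6458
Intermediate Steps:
n(f) = (3 + f)/(-8 + 2*f) (n(f) = (3 + f)/(f + (-8 + f)) = (3 + f)/(-8 + 2*f))
z(h) = 3 + h - 5/h (z(h) = (-5/h + 3) + h = (3 - 5/h) + h = 3 + h - 5/h)
n(12) + z(-12) = (3 + 12)/(2*(-4 + 12)) + (3 - 12 - 5/(-12)) = (½)*15/8 + (3 - 12 - 5*(-1/12)) = (½)*(⅛)*15 + (3 - 12 + 5/12) = 15/16 - 103/12 = -367/48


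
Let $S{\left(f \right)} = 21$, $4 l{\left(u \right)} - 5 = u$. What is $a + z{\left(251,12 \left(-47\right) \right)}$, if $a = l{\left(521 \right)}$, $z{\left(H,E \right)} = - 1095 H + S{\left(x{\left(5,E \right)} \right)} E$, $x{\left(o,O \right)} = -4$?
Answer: $- \frac{573115}{2} \approx -2.8656 \cdot 10^{5}$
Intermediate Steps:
$l{\left(u \right)} = \frac{5}{4} + \frac{u}{4}$
$z{\left(H,E \right)} = - 1095 H + 21 E$
$a = \frac{263}{2}$ ($a = \frac{5}{4} + \frac{1}{4} \cdot 521 = \frac{5}{4} + \frac{521}{4} = \frac{263}{2} \approx 131.5$)
$a + z{\left(251,12 \left(-47\right) \right)} = \frac{263}{2} + \left(\left(-1095\right) 251 + 21 \cdot 12 \left(-47\right)\right) = \frac{263}{2} + \left(-274845 + 21 \left(-564\right)\right) = \frac{263}{2} - 286689 = - \frac{573115}{2}$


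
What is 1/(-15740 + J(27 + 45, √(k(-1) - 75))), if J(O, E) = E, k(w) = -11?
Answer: -7870/123873843 - I*√86/247747686 ≈ -6.3532e-5 - 3.7432e-8*I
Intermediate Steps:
1/(-15740 + J(27 + 45, √(k(-1) - 75))) = 1/(-15740 + √(-11 - 75)) = 1/(-15740 + √(-86)) = 1/(-15740 + I*√86)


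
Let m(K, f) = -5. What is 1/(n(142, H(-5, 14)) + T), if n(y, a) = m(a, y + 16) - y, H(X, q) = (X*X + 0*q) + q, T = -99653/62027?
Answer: -62027/9217622 ≈ -0.0067292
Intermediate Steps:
T = -99653/62027 (T = -99653*1/62027 = -99653/62027 ≈ -1.6066)
H(X, q) = q + X² (H(X, q) = (X² + 0) + q = X² + q = q + X²)
n(y, a) = -5 - y
1/(n(142, H(-5, 14)) + T) = 1/((-5 - 1*142) - 99653/62027) = 1/((-5 - 142) - 99653/62027) = 1/(-147 - 99653/62027) = 1/(-9217622/62027) = -62027/9217622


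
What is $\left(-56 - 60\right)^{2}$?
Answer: $13456$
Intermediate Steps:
$\left(-56 - 60\right)^{2} = \left(-116\right)^{2} = 13456$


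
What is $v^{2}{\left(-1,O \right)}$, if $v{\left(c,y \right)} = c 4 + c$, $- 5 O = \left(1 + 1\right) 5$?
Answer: $25$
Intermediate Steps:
$O = -2$ ($O = - \frac{\left(1 + 1\right) 5}{5} = - \frac{2 \cdot 5}{5} = \left(- \frac{1}{5}\right) 10 = -2$)
$v{\left(c,y \right)} = 5 c$ ($v{\left(c,y \right)} = 4 c + c = 5 c$)
$v^{2}{\left(-1,O \right)} = \left(5 \left(-1\right)\right)^{2} = \left(-5\right)^{2} = 25$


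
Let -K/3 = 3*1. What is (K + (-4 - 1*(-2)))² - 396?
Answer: -275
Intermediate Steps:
K = -9 ≈ -9.0000
(K + (-4 - 1*(-2)))² - 396 = (-9 + (-4 - 1*(-2)))² - 396 = (-9 + (-4 + 2))² - 396 = (-9 - 2)² - 396 = (-11)² - 396 = 121 - 396 = -275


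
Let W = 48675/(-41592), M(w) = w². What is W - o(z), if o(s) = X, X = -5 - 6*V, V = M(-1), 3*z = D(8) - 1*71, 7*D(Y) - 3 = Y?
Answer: 136279/13864 ≈ 9.8297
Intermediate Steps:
D(Y) = 3/7 + Y/7
W = -16225/13864 (W = 48675*(-1/41592) = -16225/13864 ≈ -1.1703)
z = -162/7 (z = ((3/7 + (⅐)*8) - 1*71)/3 = ((3/7 + 8/7) - 71)/3 = (11/7 - 71)/3 = (⅓)*(-486/7) = -162/7 ≈ -23.143)
V = 1 (V = (-1)² = 1)
X = -11 (X = -5 - 6*1 = -5 - 6 = -11)
o(s) = -11
W - o(z) = -16225/13864 - 1*(-11) = -16225/13864 + 11 = 136279/13864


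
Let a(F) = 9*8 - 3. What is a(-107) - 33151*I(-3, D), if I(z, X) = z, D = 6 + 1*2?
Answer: 99522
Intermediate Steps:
D = 8 (D = 6 + 2 = 8)
a(F) = 69 (a(F) = 72 - 3 = 69)
a(-107) - 33151*I(-3, D) = 69 - 33151*(-3) = 69 - 1*(-99453) = 69 + 99453 = 99522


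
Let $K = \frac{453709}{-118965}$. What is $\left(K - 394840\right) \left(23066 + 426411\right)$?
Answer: $- \frac{3016157253175199}{16995} \approx -1.7747 \cdot 10^{11}$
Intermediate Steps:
$K = - \frac{453709}{118965}$ ($K = 453709 \left(- \frac{1}{118965}\right) = - \frac{453709}{118965} \approx -3.8138$)
$\left(K - 394840\right) \left(23066 + 426411\right) = \left(- \frac{453709}{118965} - 394840\right) \left(23066 + 426411\right) = \left(- \frac{46972594309}{118965}\right) 449477 = - \frac{3016157253175199}{16995}$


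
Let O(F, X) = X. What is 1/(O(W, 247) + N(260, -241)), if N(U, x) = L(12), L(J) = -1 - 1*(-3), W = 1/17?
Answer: 1/249 ≈ 0.0040161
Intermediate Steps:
W = 1/17 ≈ 0.058824
L(J) = 2 (L(J) = -1 + 3 = 2)
N(U, x) = 2
1/(O(W, 247) + N(260, -241)) = 1/(247 + 2) = 1/249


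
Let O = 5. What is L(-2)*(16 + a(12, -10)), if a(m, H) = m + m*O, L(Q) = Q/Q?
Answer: 88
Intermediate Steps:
L(Q) = 1
a(m, H) = 6*m (a(m, H) = m + m*5 = m + 5*m = 6*m)
L(-2)*(16 + a(12, -10)) = 1*(16 + 6*12) = 1*(16 + 72) = 1*88 = 88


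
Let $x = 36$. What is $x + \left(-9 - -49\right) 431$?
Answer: $17276$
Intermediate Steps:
$x + \left(-9 - -49\right) 431 = 36 + \left(-9 - -49\right) 431 = 36 + \left(-9 + 49\right) 431 = 36 + 40 \cdot 431 = 36 + 17240 = 17276$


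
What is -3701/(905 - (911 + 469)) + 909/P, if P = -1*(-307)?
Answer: 1567982/145825 ≈ 10.752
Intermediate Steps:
P = 307
-3701/(905 - (911 + 469)) + 909/P = -3701/(905 - (911 + 469)) + 909/307 = -3701/(905 - 1*1380) + 909*(1/307) = -3701/(905 - 1380) + 909/307 = -3701/(-475) + 909/307 = -3701*(-1/475) + 909/307 = 3701/475 + 909/307 = 1567982/145825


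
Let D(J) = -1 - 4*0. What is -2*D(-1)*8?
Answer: 16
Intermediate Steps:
D(J) = -1 (D(J) = -1 + 0 = -1)
-2*D(-1)*8 = -2*(-1)*8 = 2*8 = 16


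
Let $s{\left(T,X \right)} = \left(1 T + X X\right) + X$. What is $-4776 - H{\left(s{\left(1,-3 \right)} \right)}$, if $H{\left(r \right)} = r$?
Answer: $-4783$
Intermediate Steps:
$s{\left(T,X \right)} = T + X + X^{2}$ ($s{\left(T,X \right)} = \left(T + X^{2}\right) + X = T + X + X^{2}$)
$-4776 - H{\left(s{\left(1,-3 \right)} \right)} = -4776 - \left(1 - 3 + \left(-3\right)^{2}\right) = -4776 - \left(1 - 3 + 9\right) = -4776 - 7 = -4783$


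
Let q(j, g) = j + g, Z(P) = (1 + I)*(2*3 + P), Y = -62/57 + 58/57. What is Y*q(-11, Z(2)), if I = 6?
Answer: -60/19 ≈ -3.1579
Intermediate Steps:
Y = -4/57 (Y = -62*1/57 + 58*(1/57) = -62/57 + 58/57 = -4/57 ≈ -0.070175)
Z(P) = 42 + 7*P (Z(P) = (1 + 6)*(2*3 + P) = 7*(6 + P) = 42 + 7*P)
q(j, g) = g + j
Y*q(-11, Z(2)) = -4*((42 + 7*2) - 11)/57 = -4*((42 + 14) - 11)/57 = -4*(56 - 11)/57 = -4/57*45 = -60/19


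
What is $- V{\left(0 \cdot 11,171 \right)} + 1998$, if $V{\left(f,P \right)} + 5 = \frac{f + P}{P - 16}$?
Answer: $\frac{310294}{155} \approx 2001.9$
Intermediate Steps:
$V{\left(f,P \right)} = -5 + \frac{P + f}{-16 + P}$ ($V{\left(f,P \right)} = -5 + \frac{f + P}{P - 16} = -5 + \frac{P + f}{-16 + P}$)
$- V{\left(0 \cdot 11,171 \right)} + 1998 = - \frac{80 + 0 \cdot 11 - 684}{-16 + 171} + 1998 = - \frac{80 + 0 - 684}{155} + 1998 = - \frac{-604}{155} + 1998 = \left(-1\right) \left(- \frac{604}{155}\right) + 1998 = \frac{604}{155} + 1998 = \frac{310294}{155}$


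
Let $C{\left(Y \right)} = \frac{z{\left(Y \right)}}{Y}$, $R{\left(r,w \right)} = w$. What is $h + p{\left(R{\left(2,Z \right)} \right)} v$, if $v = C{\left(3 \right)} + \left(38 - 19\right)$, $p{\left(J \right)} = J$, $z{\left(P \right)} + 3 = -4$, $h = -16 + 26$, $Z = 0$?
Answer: $10$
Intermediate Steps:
$h = 10$
$z{\left(P \right)} = -7$ ($z{\left(P \right)} = -3 - 4 = -7$)
$C{\left(Y \right)} = - \frac{7}{Y}$
$v = \frac{50}{3}$ ($v = - \frac{7}{3} + \left(38 - 19\right) = \left(-7\right) \frac{1}{3} + \left(38 - 19\right) = - \frac{7}{3} + 19 = \frac{50}{3} \approx 16.667$)
$h + p{\left(R{\left(2,Z \right)} \right)} v = 10 + 0 \cdot \frac{50}{3} = 10 + 0 = 10$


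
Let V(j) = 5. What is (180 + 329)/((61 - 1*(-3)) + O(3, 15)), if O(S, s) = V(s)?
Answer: 509/69 ≈ 7.3768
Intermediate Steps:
O(S, s) = 5
(180 + 329)/((61 - 1*(-3)) + O(3, 15)) = (180 + 329)/((61 - 1*(-3)) + 5) = 509/((61 + 3) + 5) = 509/(64 + 5) = 509/69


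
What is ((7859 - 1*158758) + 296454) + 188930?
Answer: 334485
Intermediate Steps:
((7859 - 1*158758) + 296454) + 188930 = ((7859 - 158758) + 296454) + 188930 = (-150899 + 296454) + 188930 = 145555 + 188930 = 334485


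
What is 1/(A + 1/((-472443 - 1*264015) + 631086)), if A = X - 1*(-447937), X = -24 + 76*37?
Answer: 105372/47493794699 ≈ 2.2186e-6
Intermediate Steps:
X = 2788 (X = -24 + 2812 = 2788)
A = 450725 (A = 2788 - 1*(-447937) = 2788 + 447937 = 450725)
1/(A + 1/((-472443 - 1*264015) + 631086)) = 1/(450725 + 1/((-472443 - 1*264015) + 631086)) = 1/(450725 + 1/((-472443 - 264015) + 631086)) = 1/(450725 + 1/(-736458 + 631086)) = 1/(450725 + 1/(-105372)) = 1/(450725 - 1/105372) = 1/(47493794699/105372) = 105372/47493794699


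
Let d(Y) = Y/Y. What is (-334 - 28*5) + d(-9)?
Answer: -473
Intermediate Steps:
d(Y) = 1
(-334 - 28*5) + d(-9) = (-334 - 28*5) + 1 = (-334 - 140) + 1 = -474 + 1 = -473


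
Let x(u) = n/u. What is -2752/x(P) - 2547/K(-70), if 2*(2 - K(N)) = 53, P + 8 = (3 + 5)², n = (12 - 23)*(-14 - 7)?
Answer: -910682/1617 ≈ -563.19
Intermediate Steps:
n = 231 (n = -11*(-21) = 231)
P = 56 (P = -8 + (3 + 5)² = -8 + 8² = -8 + 64 = 56)
K(N) = -49/2 (K(N) = 2 - ½*53 = 2 - 53/2 = -49/2)
x(u) = 231/u
-2752/x(P) - 2547/K(-70) = -2752/(231/56) - 2547/(-49/2) = -2752/(231*(1/56)) - 2547*(-2/49) = -2752/33/8 + 5094/49 = -2752*8/33 + 5094/49 = -22016/33 + 5094/49 = -910682/1617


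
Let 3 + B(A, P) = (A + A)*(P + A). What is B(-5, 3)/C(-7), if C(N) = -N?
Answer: 17/7 ≈ 2.4286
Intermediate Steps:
B(A, P) = -3 + 2*A*(A + P) (B(A, P) = -3 + (A + A)*(P + A) = -3 + (2*A)*(A + P) = -3 + 2*A*(A + P))
B(-5, 3)/C(-7) = (-3 + 2*(-5)**2 + 2*(-5)*3)/((-1*(-7))) = (-3 + 2*25 - 30)/7 = (-3 + 50 - 30)/7 = (1/7)*17 = 17/7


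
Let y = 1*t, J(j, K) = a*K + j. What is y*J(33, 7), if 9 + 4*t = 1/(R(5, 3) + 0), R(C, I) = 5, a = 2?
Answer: -517/5 ≈ -103.40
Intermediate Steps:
J(j, K) = j + 2*K (J(j, K) = 2*K + j = j + 2*K)
t = -11/5 (t = -9/4 + 1/(4*(5 + 0)) = -9/4 + (¼)/5 = -9/4 + (¼)*(⅕) = -9/4 + 1/20 = -11/5 ≈ -2.2000)
y = -11/5 (y = 1*(-11/5) = -11/5 ≈ -2.2000)
y*J(33, 7) = -11*(33 + 2*7)/5 = -11*(33 + 14)/5 = -11/5*47 = -517/5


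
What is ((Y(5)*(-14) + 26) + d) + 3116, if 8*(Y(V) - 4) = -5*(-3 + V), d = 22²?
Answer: 7175/2 ≈ 3587.5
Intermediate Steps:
d = 484
Y(V) = 47/8 - 5*V/8 (Y(V) = 4 + (-5*(-3 + V))/8 = 4 + (15 - 5*V)/8 = 4 + (15/8 - 5*V/8) = 47/8 - 5*V/8)
((Y(5)*(-14) + 26) + d) + 3116 = (((47/8 - 5/8*5)*(-14) + 26) + 484) + 3116 = (((47/8 - 25/8)*(-14) + 26) + 484) + 3116 = (((11/4)*(-14) + 26) + 484) + 3116 = ((-77/2 + 26) + 484) + 3116 = (-25/2 + 484) + 3116 = 943/2 + 3116 = 7175/2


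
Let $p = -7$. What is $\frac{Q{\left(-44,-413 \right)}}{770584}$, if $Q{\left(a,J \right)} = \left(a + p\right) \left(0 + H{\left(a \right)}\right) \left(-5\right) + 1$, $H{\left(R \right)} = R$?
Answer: $- \frac{11219}{770584} \approx -0.014559$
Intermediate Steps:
$Q{\left(a,J \right)} = 1 - 5 a \left(-7 + a\right)$ ($Q{\left(a,J \right)} = \left(a - 7\right) \left(0 + a\right) \left(-5\right) + 1 = \left(-7 + a\right) a \left(-5\right) + 1 = a \left(-7 + a\right) \left(-5\right) + 1 = - 5 a \left(-7 + a\right) + 1 = 1 - 5 a \left(-7 + a\right)$)
$\frac{Q{\left(-44,-413 \right)}}{770584} = \frac{1 - 5 \left(-44\right)^{2} + 35 \left(-44\right)}{770584} = \left(1 - 9680 - 1540\right) \frac{1}{770584} = \left(-11219\right) \frac{1}{770584} = - \frac{11219}{770584}$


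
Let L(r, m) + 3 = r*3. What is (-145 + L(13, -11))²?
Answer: 11881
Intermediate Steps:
L(r, m) = -3 + 3*r (L(r, m) = -3 + r*3 = -3 + 3*r)
(-145 + L(13, -11))² = (-145 + (-3 + 3*13))² = (-145 + (-3 + 39))² = (-145 + 36)² = (-109)² = 11881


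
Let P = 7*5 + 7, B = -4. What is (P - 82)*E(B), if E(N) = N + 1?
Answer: 120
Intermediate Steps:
P = 42 (P = 35 + 7 = 42)
E(N) = 1 + N
(P - 82)*E(B) = (42 - 82)*(1 - 4) = -40*(-3) = 120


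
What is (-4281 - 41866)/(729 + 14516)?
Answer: -46147/15245 ≈ -3.0270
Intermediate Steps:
(-4281 - 41866)/(729 + 14516) = -46147/15245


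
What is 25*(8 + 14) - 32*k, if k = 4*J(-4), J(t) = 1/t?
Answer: 582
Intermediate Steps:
k = -1 (k = 4/(-4) = 4*(-¼) = -1)
25*(8 + 14) - 32*k = 25*(8 + 14) - 32*(-1) = 25*22 + 32 = 550 + 32 = 582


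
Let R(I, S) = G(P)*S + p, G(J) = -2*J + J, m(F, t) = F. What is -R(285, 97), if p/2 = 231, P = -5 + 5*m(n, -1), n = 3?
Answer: 508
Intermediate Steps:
P = 10 (P = -5 + 5*3 = -5 + 15 = 10)
G(J) = -J
p = 462 (p = 2*231 = 462)
R(I, S) = 462 - 10*S (R(I, S) = (-1*10)*S + 462 = -10*S + 462 = 462 - 10*S)
-R(285, 97) = -(462 - 10*97) = -(462 - 970) = -1*(-508) = 508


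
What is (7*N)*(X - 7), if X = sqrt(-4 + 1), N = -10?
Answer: 490 - 70*I*sqrt(3) ≈ 490.0 - 121.24*I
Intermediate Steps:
X = I*sqrt(3) (X = sqrt(-3) = I*sqrt(3) ≈ 1.732*I)
(7*N)*(X - 7) = (7*(-10))*(I*sqrt(3) - 7) = -70*(-7 + I*sqrt(3)) = 490 - 70*I*sqrt(3)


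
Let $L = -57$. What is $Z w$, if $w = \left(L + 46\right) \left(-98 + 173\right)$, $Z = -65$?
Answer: $53625$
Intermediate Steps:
$w = -825$ ($w = \left(-57 + 46\right) \left(-98 + 173\right) = \left(-11\right) 75 = -825$)
$Z w = \left(-65\right) \left(-825\right) = 53625$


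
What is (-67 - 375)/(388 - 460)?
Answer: 221/36 ≈ 6.1389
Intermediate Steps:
(-67 - 375)/(388 - 460) = -442/(-72) = -442*(-1/72) = 221/36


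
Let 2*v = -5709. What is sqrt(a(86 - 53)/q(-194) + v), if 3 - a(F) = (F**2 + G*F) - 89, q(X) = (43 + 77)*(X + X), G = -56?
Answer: I*sqrt(386757539610)/11640 ≈ 53.428*I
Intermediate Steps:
q(X) = 240*X (q(X) = 120*(2*X) = 240*X)
a(F) = 92 - F**2 + 56*F (a(F) = 3 - ((F**2 - 56*F) - 89) = 3 - (-89 + F**2 - 56*F) = 3 + (89 - F**2 + 56*F) = 92 - F**2 + 56*F)
v = -5709/2 (v = (1/2)*(-5709) = -5709/2 ≈ -2854.5)
sqrt(a(86 - 53)/q(-194) + v) = sqrt((92 - (86 - 53)**2 + 56*(86 - 53))/((240*(-194))) - 5709/2) = sqrt((92 - 1*33**2 + 56*33)/(-46560) - 5709/2) = sqrt((92 - 1*1089 + 1848)*(-1/46560) - 5709/2) = sqrt((92 - 1089 + 1848)*(-1/46560) - 5709/2) = sqrt(851*(-1/46560) - 5709/2) = sqrt(-851/46560 - 5709/2) = sqrt(-132906371/46560) = I*sqrt(386757539610)/11640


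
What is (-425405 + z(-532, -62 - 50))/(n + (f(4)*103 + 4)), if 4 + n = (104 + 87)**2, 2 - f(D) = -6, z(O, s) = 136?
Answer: -425269/37305 ≈ -11.400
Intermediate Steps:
f(D) = 8 (f(D) = 2 - 1*(-6) = 2 + 6 = 8)
n = 36477 (n = -4 + (104 + 87)**2 = -4 + 191**2 = -4 + 36481 = 36477)
(-425405 + z(-532, -62 - 50))/(n + (f(4)*103 + 4)) = (-425405 + 136)/(36477 + (8*103 + 4)) = -425269/(36477 + (824 + 4)) = -425269/(36477 + 828) = -425269/37305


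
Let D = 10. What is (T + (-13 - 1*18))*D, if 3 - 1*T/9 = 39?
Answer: -3550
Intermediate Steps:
T = -324 (T = 27 - 9*39 = 27 - 351 = -324)
(T + (-13 - 1*18))*D = (-324 + (-13 - 1*18))*10 = (-324 + (-13 - 18))*10 = (-324 - 31)*10 = -355*10 = -3550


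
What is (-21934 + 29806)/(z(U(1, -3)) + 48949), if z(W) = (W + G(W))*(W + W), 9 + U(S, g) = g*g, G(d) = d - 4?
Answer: 7872/48949 ≈ 0.16082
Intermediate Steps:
G(d) = -4 + d
U(S, g) = -9 + g² (U(S, g) = -9 + g*g = -9 + g²)
z(W) = 2*W*(-4 + 2*W) (z(W) = (W + (-4 + W))*(W + W) = (-4 + 2*W)*(2*W) = 2*W*(-4 + 2*W))
(-21934 + 29806)/(z(U(1, -3)) + 48949) = (-21934 + 29806)/(4*(-9 + (-3)²)*(-2 + (-9 + (-3)²)) + 48949) = 7872/(4*(-9 + 9)*(-2 + (-9 + 9)) + 48949) = 7872/(4*0*(-2 + 0) + 48949) = 7872/(4*0*(-2) + 48949) = 7872/(0 + 48949) = 7872/48949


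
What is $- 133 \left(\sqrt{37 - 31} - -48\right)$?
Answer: $-6384 - 133 \sqrt{6} \approx -6709.8$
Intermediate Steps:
$- 133 \left(\sqrt{37 - 31} - -48\right) = - 133 \left(\sqrt{6} + 48\right) = - 133 \left(48 + \sqrt{6}\right) = -6384 - 133 \sqrt{6}$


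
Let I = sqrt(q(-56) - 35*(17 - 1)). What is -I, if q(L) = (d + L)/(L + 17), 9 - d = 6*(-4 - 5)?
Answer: -I*sqrt(852033)/39 ≈ -23.668*I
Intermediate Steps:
d = 63 (d = 9 - 6*(-4 - 5) = 9 - 6*(-9) = 9 - 1*(-54) = 9 + 54 = 63)
q(L) = (63 + L)/(17 + L) (q(L) = (63 + L)/(L + 17) = (63 + L)/(17 + L))
I = I*sqrt(852033)/39 (I = sqrt((63 - 56)/(17 - 56) - 35*(17 - 1)) = sqrt(7/(-39) - 35*16) = sqrt(-1/39*7 - 560) = sqrt(-7/39 - 560) = sqrt(-21847/39) = I*sqrt(852033)/39 ≈ 23.668*I)
-I = -I*sqrt(852033)/39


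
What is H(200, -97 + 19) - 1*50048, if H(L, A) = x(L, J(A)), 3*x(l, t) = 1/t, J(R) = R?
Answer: -11711233/234 ≈ -50048.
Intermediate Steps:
x(l, t) = 1/(3*t)
H(L, A) = 1/(3*A)
H(200, -97 + 19) - 1*50048 = 1/(3*(-97 + 19)) - 1*50048 = (1/3)/(-78) - 50048 = (1/3)*(-1/78) - 50048 = -1/234 - 50048 = -11711233/234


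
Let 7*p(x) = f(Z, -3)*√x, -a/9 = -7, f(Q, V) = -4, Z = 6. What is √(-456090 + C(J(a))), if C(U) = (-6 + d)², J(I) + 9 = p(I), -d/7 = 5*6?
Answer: I*√409434 ≈ 639.87*I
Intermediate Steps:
d = -210 (d = -35*6 = -7*30 = -210)
a = 63 (a = -9*(-7) = 63)
p(x) = -4*√x/7 (p(x) = (-4*√x)/7 = -4*√x/7)
J(I) = -9 - 4*√I/7
C(U) = 46656 (C(U) = (-6 - 210)² = (-216)² = 46656)
√(-456090 + C(J(a))) = √(-456090 + 46656) = √(-409434) = I*√409434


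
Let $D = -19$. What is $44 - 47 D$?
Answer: $937$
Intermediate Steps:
$44 - 47 D = 44 - -893 = 44 + 893 = 937$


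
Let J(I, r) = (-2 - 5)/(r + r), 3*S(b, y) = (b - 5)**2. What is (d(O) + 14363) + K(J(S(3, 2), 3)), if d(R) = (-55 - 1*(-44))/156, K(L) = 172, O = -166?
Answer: 2267449/156 ≈ 14535.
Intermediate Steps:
S(b, y) = (-5 + b)**2/3 (S(b, y) = (b - 5)**2/3 = (-5 + b)**2/3)
J(I, r) = -7/(2*r) (J(I, r) = -7*1/(2*r) = -7/(2*r))
d(R) = -11/156 (d(R) = (-55 + 44)*(1/156) = -11*1/156 = -11/156)
(d(O) + 14363) + K(J(S(3, 2), 3)) = (-11/156 + 14363) + 172 = 2240617/156 + 172 = 2267449/156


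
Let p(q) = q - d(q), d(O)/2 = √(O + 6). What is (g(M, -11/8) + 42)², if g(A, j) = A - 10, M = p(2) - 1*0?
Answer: 1188 - 272*√2 ≈ 803.33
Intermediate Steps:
d(O) = 2*√(6 + O) (d(O) = 2*√(O + 6) = 2*√(6 + O))
p(q) = q - 2*√(6 + q)
M = 2 - 4*√2 (M = (2 - 2*√(6 + 2)) - 1*0 = (2 - 4*√2) + 0 = 2 - 4*√2 ≈ -3.6569)
g(A, j) = -10 + A
(g(M, -11/8) + 42)² = ((-10 + (2 - 4*√2)) + 42)² = ((-8 - 4*√2) + 42)² = (34 - 4*√2)²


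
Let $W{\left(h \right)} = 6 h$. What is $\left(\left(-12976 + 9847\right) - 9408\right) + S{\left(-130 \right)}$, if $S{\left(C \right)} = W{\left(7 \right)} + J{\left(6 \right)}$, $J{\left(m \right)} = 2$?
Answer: $-12493$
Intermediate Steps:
$S{\left(C \right)} = 44$ ($S{\left(C \right)} = 6 \cdot 7 + 2 = 42 + 2 = 44$)
$\left(\left(-12976 + 9847\right) - 9408\right) + S{\left(-130 \right)} = \left(\left(-12976 + 9847\right) - 9408\right) + 44 = \left(-3129 - 9408\right) + 44 = -12537 + 44 = -12493$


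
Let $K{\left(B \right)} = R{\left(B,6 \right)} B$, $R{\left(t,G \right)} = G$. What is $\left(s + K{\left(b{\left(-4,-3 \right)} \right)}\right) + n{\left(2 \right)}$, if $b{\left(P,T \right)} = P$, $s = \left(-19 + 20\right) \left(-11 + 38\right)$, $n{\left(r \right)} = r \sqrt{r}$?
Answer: $3 + 2 \sqrt{2} \approx 5.8284$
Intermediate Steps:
$n{\left(r \right)} = r^{\frac{3}{2}}$
$s = 27$ ($s = 1 \cdot 27 = 27$)
$K{\left(B \right)} = 6 B$
$\left(s + K{\left(b{\left(-4,-3 \right)} \right)}\right) + n{\left(2 \right)} = \left(27 + 6 \left(-4\right)\right) + 2^{\frac{3}{2}} = \left(27 - 24\right) + 2 \sqrt{2} = 3 + 2 \sqrt{2}$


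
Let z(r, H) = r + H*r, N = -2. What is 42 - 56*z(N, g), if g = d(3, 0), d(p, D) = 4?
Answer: 602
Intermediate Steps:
g = 4
42 - 56*z(N, g) = 42 - (-112)*(1 + 4) = 42 - (-112)*5 = 42 - 56*(-10) = 42 + 560 = 602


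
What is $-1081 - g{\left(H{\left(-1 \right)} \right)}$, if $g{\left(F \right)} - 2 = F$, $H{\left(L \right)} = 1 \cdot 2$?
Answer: $-1085$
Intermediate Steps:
$H{\left(L \right)} = 2$
$g{\left(F \right)} = 2 + F$
$-1081 - g{\left(H{\left(-1 \right)} \right)} = -1081 - \left(2 + 2\right) = -1081 - 4 = -1085$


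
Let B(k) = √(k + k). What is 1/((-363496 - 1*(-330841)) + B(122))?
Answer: -32655/1066348781 - 2*√61/1066348781 ≈ -3.0638e-5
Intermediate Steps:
B(k) = √2*√k (B(k) = √(2*k) = √2*√k)
1/((-363496 - 1*(-330841)) + B(122)) = 1/((-363496 - 1*(-330841)) + √2*√122) = 1/((-363496 + 330841) + 2*√61) = 1/(-32655 + 2*√61)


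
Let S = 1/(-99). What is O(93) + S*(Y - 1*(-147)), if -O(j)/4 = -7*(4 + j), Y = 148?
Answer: 268589/99 ≈ 2713.0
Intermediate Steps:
O(j) = 112 + 28*j (O(j) = -(-28)*(4 + j) = -4*(-28 - 7*j) = 112 + 28*j)
S = -1/99 ≈ -0.010101
O(93) + S*(Y - 1*(-147)) = (112 + 28*93) - (148 - 1*(-147))/99 = (112 + 2604) - (148 + 147)/99 = 2716 - 1/99*295 = 2716 - 295/99 = 268589/99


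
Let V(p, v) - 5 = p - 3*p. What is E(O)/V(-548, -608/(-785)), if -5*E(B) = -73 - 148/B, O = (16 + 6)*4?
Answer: 1643/121110 ≈ 0.013566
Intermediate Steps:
O = 88 (O = 22*4 = 88)
E(B) = 73/5 + 148/(5*B) (E(B) = -(-73 - 148/B)/5 = 73/5 + 148/(5*B))
V(p, v) = 5 - 2*p (V(p, v) = 5 + (p - 3*p) = 5 - 2*p)
E(O)/V(-548, -608/(-785)) = ((⅕)*(148 + 73*88)/88)/(5 - 2*(-548)) = ((⅕)*(1/88)*(148 + 6424))/(5 + 1096) = ((⅕)*(1/88)*6572)/1101 = (1643/110)*(1/1101) = 1643/121110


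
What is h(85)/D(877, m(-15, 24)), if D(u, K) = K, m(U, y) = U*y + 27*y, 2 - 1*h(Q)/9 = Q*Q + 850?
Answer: -8073/32 ≈ -252.28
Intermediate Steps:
h(Q) = -7632 - 9*Q**2 (h(Q) = 18 - 9*(Q*Q + 850) = 18 - 9*(Q**2 + 850) = 18 - 9*(850 + Q**2) = 18 + (-7650 - 9*Q**2) = -7632 - 9*Q**2)
m(U, y) = 27*y + U*y
h(85)/D(877, m(-15, 24)) = (-7632 - 9*85**2)/((24*(27 - 15))) = (-7632 - 9*7225)/((24*12)) = (-7632 - 65025)/288 = -72657*1/288 = -8073/32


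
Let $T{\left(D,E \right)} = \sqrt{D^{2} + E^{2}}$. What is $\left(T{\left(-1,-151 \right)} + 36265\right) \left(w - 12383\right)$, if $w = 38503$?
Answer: $947241800 + 26120 \sqrt{22802} \approx 9.5119 \cdot 10^{8}$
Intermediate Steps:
$\left(T{\left(-1,-151 \right)} + 36265\right) \left(w - 12383\right) = \left(\sqrt{\left(-1\right)^{2} + \left(-151\right)^{2}} + 36265\right) \left(38503 - 12383\right) = \left(\sqrt{1 + 22801} + 36265\right) \left(38503 - 12383\right) = \left(\sqrt{22802} + 36265\right) 26120 = \left(36265 + \sqrt{22802}\right) 26120 = 947241800 + 26120 \sqrt{22802}$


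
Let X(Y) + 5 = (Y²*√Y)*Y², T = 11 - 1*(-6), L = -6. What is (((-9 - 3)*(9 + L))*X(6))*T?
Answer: 3060 - 793152*√6 ≈ -1.9398e+6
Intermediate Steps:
T = 17 (T = 11 + 6 = 17)
X(Y) = -5 + Y^(9/2) (X(Y) = -5 + (Y²*√Y)*Y² = -5 + Y^(5/2)*Y² = -5 + Y^(9/2))
(((-9 - 3)*(9 + L))*X(6))*T = (((-9 - 3)*(9 - 6))*(-5 + 6^(9/2)))*17 = ((-12*3)*(-5 + 1296*√6))*17 = -36*(-5 + 1296*√6)*17 = (180 - 46656*√6)*17 = 3060 - 793152*√6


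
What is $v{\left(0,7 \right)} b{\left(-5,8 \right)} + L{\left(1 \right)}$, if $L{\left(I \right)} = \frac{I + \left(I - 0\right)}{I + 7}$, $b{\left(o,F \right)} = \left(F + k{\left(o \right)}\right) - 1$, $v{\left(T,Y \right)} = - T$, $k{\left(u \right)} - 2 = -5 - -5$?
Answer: $\frac{1}{4} \approx 0.25$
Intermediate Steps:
$k{\left(u \right)} = 2$ ($k{\left(u \right)} = 2 - 0 = 2 + \left(-5 + 5\right) = 2 + 0 = 2$)
$b{\left(o,F \right)} = 1 + F$ ($b{\left(o,F \right)} = \left(F + 2\right) - 1 = \left(2 + F\right) - 1 = 1 + F$)
$L{\left(I \right)} = \frac{2 I}{7 + I}$ ($L{\left(I \right)} = \frac{I + \left(I + 0\right)}{7 + I} = \frac{I + I}{7 + I} = \frac{2 I}{7 + I}$)
$v{\left(0,7 \right)} b{\left(-5,8 \right)} + L{\left(1 \right)} = \left(-1\right) 0 \left(1 + 8\right) + 2 \cdot 1 \frac{1}{7 + 1} = 0 \cdot 9 + 2 \cdot 1 \cdot \frac{1}{8} = 0 + 2 \cdot 1 \cdot \frac{1}{8} = 0 + \frac{1}{4} = \frac{1}{4}$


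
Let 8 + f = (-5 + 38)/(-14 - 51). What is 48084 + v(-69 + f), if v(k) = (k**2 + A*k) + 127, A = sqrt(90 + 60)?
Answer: 229072919/4225 - 5038*sqrt(6)/13 ≈ 53269.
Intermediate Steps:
A = 5*sqrt(6) (A = sqrt(150) = 5*sqrt(6) ≈ 12.247)
f = -553/65 (f = -8 + (-5 + 38)/(-14 - 51) = -8 + 33/(-65) = -8 + 33*(-1/65) = -8 - 33/65 = -553/65 ≈ -8.5077)
v(k) = 127 + k**2 + 5*k*sqrt(6) (v(k) = (k**2 + (5*sqrt(6))*k) + 127 = (k**2 + 5*k*sqrt(6)) + 127 = 127 + k**2 + 5*k*sqrt(6))
48084 + v(-69 + f) = 48084 + (127 + (-69 - 553/65)**2 + 5*(-69 - 553/65)*sqrt(6)) = 48084 + (127 + (-5038/65)**2 + 5*(-5038/65)*sqrt(6)) = 48084 + (127 + 25381444/4225 - 5038*sqrt(6)/13) = 48084 + (25918019/4225 - 5038*sqrt(6)/13) = 229072919/4225 - 5038*sqrt(6)/13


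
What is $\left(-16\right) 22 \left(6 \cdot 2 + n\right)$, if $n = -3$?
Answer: $-3168$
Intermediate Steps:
$\left(-16\right) 22 \left(6 \cdot 2 + n\right) = \left(-16\right) 22 \left(6 \cdot 2 - 3\right) = - 352 \left(12 - 3\right) = \left(-352\right) 9 = -3168$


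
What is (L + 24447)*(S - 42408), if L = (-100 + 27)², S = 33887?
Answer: -253721296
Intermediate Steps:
L = 5329 (L = (-73)² = 5329)
(L + 24447)*(S - 42408) = (5329 + 24447)*(33887 - 42408) = 29776*(-8521) = -253721296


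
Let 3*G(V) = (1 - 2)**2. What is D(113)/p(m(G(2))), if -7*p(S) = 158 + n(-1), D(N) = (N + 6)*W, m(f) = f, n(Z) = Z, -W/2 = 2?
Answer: 3332/157 ≈ 21.223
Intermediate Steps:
W = -4 (W = -2*2 = -4)
G(V) = 1/3 (G(V) = (1 - 2)**2/3 = (1/3)*(-1)**2 = (1/3)*1 = 1/3)
D(N) = -24 - 4*N (D(N) = (N + 6)*(-4) = (6 + N)*(-4) = -24 - 4*N)
p(S) = -157/7 (p(S) = -(158 - 1)/7 = -1/7*157 = -157/7)
D(113)/p(m(G(2))) = (-24 - 4*113)/(-157/7) = (-24 - 452)*(-7/157) = -476*(-7/157) = 3332/157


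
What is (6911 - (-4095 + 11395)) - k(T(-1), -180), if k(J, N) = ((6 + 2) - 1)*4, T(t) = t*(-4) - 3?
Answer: -417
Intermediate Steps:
T(t) = -3 - 4*t (T(t) = -4*t - 3 = -3 - 4*t)
k(J, N) = 28 (k(J, N) = (8 - 1)*4 = 7*4 = 28)
(6911 - (-4095 + 11395)) - k(T(-1), -180) = (6911 - (-4095 + 11395)) - 1*28 = (6911 - 1*7300) - 28 = (6911 - 7300) - 28 = -389 - 28 = -417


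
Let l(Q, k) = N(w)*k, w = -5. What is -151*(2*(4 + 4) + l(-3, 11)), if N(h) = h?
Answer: 5889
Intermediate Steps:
l(Q, k) = -5*k
-151*(2*(4 + 4) + l(-3, 11)) = -151*(2*(4 + 4) - 5*11) = -151*(2*8 - 55) = -151*(16 - 55) = -151*(-39) = 5889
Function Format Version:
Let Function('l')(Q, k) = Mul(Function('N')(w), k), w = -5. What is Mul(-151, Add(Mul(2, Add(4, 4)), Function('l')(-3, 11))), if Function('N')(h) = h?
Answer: 5889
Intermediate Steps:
Function('l')(Q, k) = Mul(-5, k)
Mul(-151, Add(Mul(2, Add(4, 4)), Function('l')(-3, 11))) = Mul(-151, Add(Mul(2, Add(4, 4)), Mul(-5, 11))) = Mul(-151, Add(Mul(2, 8), -55)) = Mul(-151, Add(16, -55)) = Mul(-151, -39) = 5889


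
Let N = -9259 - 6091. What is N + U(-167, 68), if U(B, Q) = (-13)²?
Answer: -15181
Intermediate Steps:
N = -15350
U(B, Q) = 169
N + U(-167, 68) = -15350 + 169 = -15181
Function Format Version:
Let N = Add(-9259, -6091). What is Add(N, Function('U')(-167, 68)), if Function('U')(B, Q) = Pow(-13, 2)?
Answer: -15181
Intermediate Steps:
N = -15350
Function('U')(B, Q) = 169
Add(N, Function('U')(-167, 68)) = Add(-15350, 169) = -15181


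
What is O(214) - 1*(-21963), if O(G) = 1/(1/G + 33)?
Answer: 155124883/7063 ≈ 21963.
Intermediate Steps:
O(G) = 1/(33 + 1/G)
O(214) - 1*(-21963) = 214/(1 + 33*214) - 1*(-21963) = 214/(1 + 7062) + 21963 = 214/7063 + 21963 = 155124883/7063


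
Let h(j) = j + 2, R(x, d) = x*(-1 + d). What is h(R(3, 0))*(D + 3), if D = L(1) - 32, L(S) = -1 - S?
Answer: 31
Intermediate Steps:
D = -34 (D = (-1 - 1*1) - 32 = (-1 - 1) - 32 = -2 - 32 = -34)
h(j) = 2 + j
h(R(3, 0))*(D + 3) = (2 + 3*(-1 + 0))*(-34 + 3) = (2 + 3*(-1))*(-31) = (2 - 3)*(-31) = -1*(-31) = 31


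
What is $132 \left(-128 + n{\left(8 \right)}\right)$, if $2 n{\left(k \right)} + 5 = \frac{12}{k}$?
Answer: $-17127$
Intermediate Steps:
$n{\left(k \right)} = - \frac{5}{2} + \frac{6}{k}$ ($n{\left(k \right)} = - \frac{5}{2} + \frac{12 \frac{1}{k}}{2} = - \frac{5}{2} + \frac{6}{k}$)
$132 \left(-128 + n{\left(8 \right)}\right) = 132 \left(-128 - \left(\frac{5}{2} - \frac{6}{8}\right)\right) = 132 \left(-128 + \left(- \frac{5}{2} + 6 \cdot \frac{1}{8}\right)\right) = 132 \left(-128 + \left(- \frac{5}{2} + \frac{3}{4}\right)\right) = 132 \left(-128 - \frac{7}{4}\right) = 132 \left(- \frac{519}{4}\right) = -17127$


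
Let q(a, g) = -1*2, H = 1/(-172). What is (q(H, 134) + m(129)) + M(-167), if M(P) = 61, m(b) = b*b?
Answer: 16700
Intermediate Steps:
H = -1/172 ≈ -0.0058140
m(b) = b²
q(a, g) = -2
(q(H, 134) + m(129)) + M(-167) = (-2 + 129²) + 61 = (-2 + 16641) + 61 = 16639 + 61 = 16700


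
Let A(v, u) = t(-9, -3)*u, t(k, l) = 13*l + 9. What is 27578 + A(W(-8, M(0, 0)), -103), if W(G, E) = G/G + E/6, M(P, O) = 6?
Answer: 30668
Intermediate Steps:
W(G, E) = 1 + E/6 (W(G, E) = 1 + E*(1/6) = 1 + E/6)
t(k, l) = 9 + 13*l
A(v, u) = -30*u (A(v, u) = (9 + 13*(-3))*u = (9 - 39)*u = -30*u)
27578 + A(W(-8, M(0, 0)), -103) = 27578 - 30*(-103) = 27578 + 3090 = 30668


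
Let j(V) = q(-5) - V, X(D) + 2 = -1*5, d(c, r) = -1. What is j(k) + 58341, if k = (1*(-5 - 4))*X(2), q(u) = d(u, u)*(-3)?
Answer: 58281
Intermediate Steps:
X(D) = -7 (X(D) = -2 - 1*5 = -2 - 5 = -7)
q(u) = 3 (q(u) = -1*(-3) = 3)
k = 63 (k = (1*(-5 - 4))*(-7) = (1*(-9))*(-7) = -9*(-7) = 63)
j(V) = 3 - V
j(k) + 58341 = (3 - 1*63) + 58341 = (3 - 63) + 58341 = -60 + 58341 = 58281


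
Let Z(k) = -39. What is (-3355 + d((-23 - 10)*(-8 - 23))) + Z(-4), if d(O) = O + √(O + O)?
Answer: -2371 + √2046 ≈ -2325.8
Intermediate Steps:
d(O) = O + √2*√O (d(O) = O + √(2*O) = O + √2*√O)
(-3355 + d((-23 - 10)*(-8 - 23))) + Z(-4) = (-3355 + ((-23 - 10)*(-8 - 23) + √2*√((-23 - 10)*(-8 - 23)))) - 39 = (-3355 + (-33*(-31) + √2*√(-33*(-31)))) - 39 = (-3355 + (1023 + √2*√1023)) - 39 = (-3355 + (1023 + √2046)) - 39 = (-2332 + √2046) - 39 = -2371 + √2046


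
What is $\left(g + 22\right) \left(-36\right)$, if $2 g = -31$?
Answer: $-234$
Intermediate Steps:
$g = - \frac{31}{2}$ ($g = \frac{1}{2} \left(-31\right) = - \frac{31}{2} \approx -15.5$)
$\left(g + 22\right) \left(-36\right) = \left(- \frac{31}{2} + 22\right) \left(-36\right) = \frac{13}{2} \left(-36\right) = -234$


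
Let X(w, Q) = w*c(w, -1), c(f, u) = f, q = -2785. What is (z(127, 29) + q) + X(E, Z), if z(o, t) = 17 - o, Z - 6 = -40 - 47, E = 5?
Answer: -2870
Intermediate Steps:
Z = -81 (Z = 6 + (-40 - 47) = 6 - 87 = -81)
X(w, Q) = w**2 (X(w, Q) = w*w = w**2)
(z(127, 29) + q) + X(E, Z) = ((17 - 1*127) - 2785) + 5**2 = ((17 - 127) - 2785) + 25 = (-110 - 2785) + 25 = -2895 + 25 = -2870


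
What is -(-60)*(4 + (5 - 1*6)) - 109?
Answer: 71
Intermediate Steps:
-(-60)*(4 + (5 - 1*6)) - 109 = -(-60)*(4 + (5 - 6)) - 109 = -(-60)*(4 - 1) - 109 = -(-60)*3 - 109 = -12*(-15) - 109 = 180 - 109 = 71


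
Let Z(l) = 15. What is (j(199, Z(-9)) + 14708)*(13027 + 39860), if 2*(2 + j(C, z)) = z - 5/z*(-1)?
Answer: 778161689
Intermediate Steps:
j(C, z) = -2 + z/2 + 5/(2*z) (j(C, z) = -2 + (z - 5/z*(-1))/2 = -2 + (z + 5/z)/2 = -2 + (z/2 + 5/(2*z)) = -2 + z/2 + 5/(2*z))
(j(199, Z(-9)) + 14708)*(13027 + 39860) = ((½)*(5 + 15*(-4 + 15))/15 + 14708)*(13027 + 39860) = ((½)*(1/15)*(5 + 15*11) + 14708)*52887 = ((½)*(1/15)*(5 + 165) + 14708)*52887 = ((½)*(1/15)*170 + 14708)*52887 = (17/3 + 14708)*52887 = (44141/3)*52887 = 778161689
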